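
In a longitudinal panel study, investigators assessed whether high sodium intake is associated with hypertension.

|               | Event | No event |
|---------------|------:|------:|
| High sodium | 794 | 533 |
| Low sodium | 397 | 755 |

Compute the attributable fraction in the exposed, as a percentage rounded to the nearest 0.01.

42.40

Cells: a = 794, b = 533, c = 397, d = 755.
Risk in exposed = 794/1327 = 0.59834; risk in unexposed = 397/1152 = 0.34462.
RR = 0.59834/0.34462 = 1.73625
AR% = (RR − 1)/RR × 100 = (1.73625 − 1)/1.73625 × 100 = 42.4045%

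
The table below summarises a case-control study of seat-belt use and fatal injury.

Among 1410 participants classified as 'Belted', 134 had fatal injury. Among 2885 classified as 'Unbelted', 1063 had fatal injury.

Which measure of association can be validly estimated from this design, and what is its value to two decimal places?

0.18

From the description: a = 134, b = 1276, c = 1063, d = 1822.
This is a case-control study: participants were sampled on outcome status, so risks in the source population cannot be estimated directly — relative risk is not valid here. The odds ratio is the appropriate measure.
OR = (a·d)/(b·c) = (134 × 1822) / (1276 × 1063) = 244148 / 1356388 = 0.18000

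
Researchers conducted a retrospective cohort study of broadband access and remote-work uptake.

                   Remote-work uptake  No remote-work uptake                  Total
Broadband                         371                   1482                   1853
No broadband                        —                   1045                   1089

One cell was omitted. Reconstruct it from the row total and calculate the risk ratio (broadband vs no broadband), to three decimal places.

4.955

The missing cell is in the unexposed row: 1089 − 1045 = 44.
So a = 371, b = 1482, c = 44, d = 1045.
RR = [a/(a+b)] / [c/(c+d)] = (371/1853) / (44/1089) = 0.20022/0.04040 = 4.95534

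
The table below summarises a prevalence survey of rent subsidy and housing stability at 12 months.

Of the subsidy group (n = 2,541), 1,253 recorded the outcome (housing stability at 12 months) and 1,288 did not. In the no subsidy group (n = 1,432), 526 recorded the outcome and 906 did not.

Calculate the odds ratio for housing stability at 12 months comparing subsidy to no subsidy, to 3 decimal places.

1.676

From the description: a = 1253, b = 1288, c = 526, d = 906.
OR = (a·d)/(b·c) = (1253 × 906) / (1288 × 526) = 1135218 / 677488 = 1.67563
The odds of housing stability at 12 months are about 1.68 times as high in the subsidy group.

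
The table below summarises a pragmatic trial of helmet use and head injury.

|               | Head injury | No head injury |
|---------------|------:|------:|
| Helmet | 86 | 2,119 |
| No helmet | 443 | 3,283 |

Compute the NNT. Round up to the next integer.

13

Risk in treated group = 86/2205 = 0.03900; risk in control = 443/3726 = 0.11889.
Absolute risk reduction = 0.11889 − 0.03900 = 0.07989
NNT = 1 / ARR = 1 / 0.07989 = 12.517 → round up → 13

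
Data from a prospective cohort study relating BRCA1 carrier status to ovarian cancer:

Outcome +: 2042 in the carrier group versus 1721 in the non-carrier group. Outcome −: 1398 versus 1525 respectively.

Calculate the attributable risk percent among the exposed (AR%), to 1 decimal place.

10.7

From the description: a = 2042, b = 1398, c = 1721, d = 1525.
Risk in exposed = 2042/3440 = 0.59360; risk in unexposed = 1721/3246 = 0.53019.
RR = 0.59360/0.53019 = 1.11961
AR% = (RR − 1)/RR × 100 = (1.11961 − 1)/1.11961 × 100 = 10.6828%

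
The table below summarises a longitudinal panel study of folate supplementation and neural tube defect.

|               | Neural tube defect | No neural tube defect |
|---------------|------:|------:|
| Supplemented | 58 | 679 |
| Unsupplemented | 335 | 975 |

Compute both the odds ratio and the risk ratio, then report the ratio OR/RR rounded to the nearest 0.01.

Cells: a = 58, b = 679, c = 335, d = 975.
OR = (58·975)/(679·335) = 56550/227465 = 0.24861
Risk in exposed = 58/737 = 0.07870; risk in unexposed = 335/1310 = 0.25573; RR = 0.30774
OR/RR = 0.24861 / 0.30774 = 0.80785
The outcome is not rare, so the OR lies further from 1 than the RR.

0.81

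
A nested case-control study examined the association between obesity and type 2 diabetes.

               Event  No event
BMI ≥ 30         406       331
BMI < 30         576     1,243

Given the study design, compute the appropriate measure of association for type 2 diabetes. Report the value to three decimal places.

2.647

Cells: a = 406, b = 331, c = 576, d = 1243.
This is a nested case-control study: participants were sampled on outcome status, so risks in the source population cannot be estimated directly — relative risk is not valid here. The odds ratio is the appropriate measure.
OR = (a·d)/(b·c) = (406 × 1243) / (331 × 576) = 504658 / 190656 = 2.64696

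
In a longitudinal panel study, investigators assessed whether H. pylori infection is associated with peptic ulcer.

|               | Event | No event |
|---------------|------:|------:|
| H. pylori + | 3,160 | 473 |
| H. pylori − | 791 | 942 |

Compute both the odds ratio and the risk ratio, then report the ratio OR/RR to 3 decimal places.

4.175

Cells: a = 3160, b = 473, c = 791, d = 942.
OR = (3160·942)/(473·791) = 2976720/374143 = 7.95610
Risk in exposed = 3160/3633 = 0.86980; risk in unexposed = 791/1733 = 0.45643; RR = 1.90565
OR/RR = 7.95610 / 1.90565 = 4.17500
The outcome is not rare, so the OR lies further from 1 than the RR.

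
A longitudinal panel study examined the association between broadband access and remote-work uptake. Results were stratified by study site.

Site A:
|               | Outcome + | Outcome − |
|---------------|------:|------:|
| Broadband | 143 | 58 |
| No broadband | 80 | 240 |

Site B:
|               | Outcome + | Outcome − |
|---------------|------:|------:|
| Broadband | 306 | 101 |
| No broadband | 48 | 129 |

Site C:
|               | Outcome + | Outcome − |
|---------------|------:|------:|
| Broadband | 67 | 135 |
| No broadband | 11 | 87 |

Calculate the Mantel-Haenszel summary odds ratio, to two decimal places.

6.90

OR_MH = Σ(aᵢdᵢ/nᵢ) / Σ(bᵢcᵢ/nᵢ), where nᵢ is the stratum total.
Stratum 1 (Site A): n = 521; a·d/n = 143·240/521 = 65.8733; b·c/n = 58·80/521 = 8.9060
Stratum 2 (Site B): n = 584; a·d/n = 306·129/584 = 67.5925; b·c/n = 101·48/584 = 8.3014
Stratum 3 (Site C): n = 300; a·d/n = 67·87/300 = 19.4300; b·c/n = 135·11/300 = 4.9500
OR_MH = (65.8733 + 67.5925 + 19.4300) / (8.9060 + 8.3014 + 4.9500) = 152.8958 / 22.1573 = 6.90046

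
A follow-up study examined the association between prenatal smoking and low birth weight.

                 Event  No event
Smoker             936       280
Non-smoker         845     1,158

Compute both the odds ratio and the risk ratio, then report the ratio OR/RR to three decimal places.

Cells: a = 936, b = 280, c = 845, d = 1158.
OR = (936·1158)/(280·845) = 1083888/236600 = 4.58110
Risk in exposed = 936/1216 = 0.76974; risk in unexposed = 845/2003 = 0.42187; RR = 1.82460
OR/RR = 4.58110 / 1.82460 = 2.51075
The outcome is not rare, so the OR lies further from 1 than the RR.

2.511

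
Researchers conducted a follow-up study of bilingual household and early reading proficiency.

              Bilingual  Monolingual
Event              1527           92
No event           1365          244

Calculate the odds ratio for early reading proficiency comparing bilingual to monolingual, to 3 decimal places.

Reading the table with exposure as columns: a = 1527 (Bilingual, case), b = 1365 (Bilingual, non-case), c = 92 (Monolingual, case), d = 244.
OR = (a·d)/(b·c) = (1527 × 244) / (1365 × 92) = 372588 / 125580 = 2.96694
The odds of early reading proficiency are about 2.97 times as high in the bilingual group.

2.967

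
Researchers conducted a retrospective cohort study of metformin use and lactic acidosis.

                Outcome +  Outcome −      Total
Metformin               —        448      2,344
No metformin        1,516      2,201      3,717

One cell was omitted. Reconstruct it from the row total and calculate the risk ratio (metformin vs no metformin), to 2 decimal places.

1.98

The missing cell is in the exposed row: 2344 − 448 = 1896.
So a = 1896, b = 448, c = 1516, d = 2201.
RR = [a/(a+b)] / [c/(c+d)] = (1896/2344) / (1516/3717) = 0.80887/0.40786 = 1.98323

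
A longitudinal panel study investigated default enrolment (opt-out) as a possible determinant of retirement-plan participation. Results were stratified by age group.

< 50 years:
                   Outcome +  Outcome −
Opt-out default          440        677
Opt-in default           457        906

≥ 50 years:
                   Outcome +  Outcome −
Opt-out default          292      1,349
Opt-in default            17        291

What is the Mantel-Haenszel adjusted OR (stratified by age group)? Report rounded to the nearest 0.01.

OR_MH = Σ(aᵢdᵢ/nᵢ) / Σ(bᵢcᵢ/nᵢ), where nᵢ is the stratum total.
Stratum 1 (< 50 years): n = 2480; a·d/n = 440·906/2480 = 160.7419; b·c/n = 677·457/2480 = 124.7536
Stratum 2 (≥ 50 years): n = 1949; a·d/n = 292·291/1949 = 43.5977; b·c/n = 1349·17/1949 = 11.7665
OR_MH = (160.7419 + 43.5977) / (124.7536 + 11.7665) = 204.3397 / 136.5202 = 1.49677

1.50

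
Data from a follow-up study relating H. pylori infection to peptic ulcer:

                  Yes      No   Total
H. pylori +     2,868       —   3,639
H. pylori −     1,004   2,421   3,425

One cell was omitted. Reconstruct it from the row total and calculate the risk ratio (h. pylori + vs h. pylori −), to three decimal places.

The missing cell is in the exposed row: 3639 − 2868 = 771.
So a = 2868, b = 771, c = 1004, d = 2421.
RR = [a/(a+b)] / [c/(c+d)] = (2868/3639) / (1004/3425) = 0.78813/0.29314 = 2.68859

2.689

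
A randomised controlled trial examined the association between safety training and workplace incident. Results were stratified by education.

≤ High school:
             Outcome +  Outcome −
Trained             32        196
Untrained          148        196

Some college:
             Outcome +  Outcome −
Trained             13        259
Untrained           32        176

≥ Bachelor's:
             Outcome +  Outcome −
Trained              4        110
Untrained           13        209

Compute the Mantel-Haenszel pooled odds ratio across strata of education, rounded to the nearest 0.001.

OR_MH = Σ(aᵢdᵢ/nᵢ) / Σ(bᵢcᵢ/nᵢ), where nᵢ is the stratum total.
Stratum 1 (≤ High school): n = 572; a·d/n = 32·196/572 = 10.9650; b·c/n = 196·148/572 = 50.7133
Stratum 2 (Some college): n = 480; a·d/n = 13·176/480 = 4.7667; b·c/n = 259·32/480 = 17.2667
Stratum 3 (≥ Bachelor's): n = 336; a·d/n = 4·209/336 = 2.4881; b·c/n = 110·13/336 = 4.2560
OR_MH = (10.9650 + 4.7667 + 2.4881) / (50.7133 + 17.2667 + 4.2560) = 18.2198 / 72.2359 = 0.25223

0.252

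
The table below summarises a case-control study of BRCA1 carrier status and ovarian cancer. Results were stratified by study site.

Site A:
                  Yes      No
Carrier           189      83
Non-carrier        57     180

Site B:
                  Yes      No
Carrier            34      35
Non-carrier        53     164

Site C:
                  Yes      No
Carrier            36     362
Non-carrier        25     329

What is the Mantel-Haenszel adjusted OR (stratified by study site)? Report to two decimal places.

3.67

OR_MH = Σ(aᵢdᵢ/nᵢ) / Σ(bᵢcᵢ/nᵢ), where nᵢ is the stratum total.
Stratum 1 (Site A): n = 509; a·d/n = 189·180/509 = 66.8369; b·c/n = 83·57/509 = 9.2947
Stratum 2 (Site B): n = 286; a·d/n = 34·164/286 = 19.4965; b·c/n = 35·53/286 = 6.4860
Stratum 3 (Site C): n = 752; a·d/n = 36·329/752 = 15.7500; b·c/n = 362·25/752 = 12.0346
OR_MH = (66.8369 + 19.4965 + 15.7500) / (9.2947 + 6.4860 + 12.0346) = 102.0834 / 27.8153 = 3.67005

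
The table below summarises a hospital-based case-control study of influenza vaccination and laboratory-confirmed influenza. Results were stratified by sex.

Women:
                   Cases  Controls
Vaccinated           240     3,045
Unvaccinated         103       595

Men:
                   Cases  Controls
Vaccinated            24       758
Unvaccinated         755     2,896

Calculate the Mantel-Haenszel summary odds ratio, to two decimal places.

0.25

OR_MH = Σ(aᵢdᵢ/nᵢ) / Σ(bᵢcᵢ/nᵢ), where nᵢ is the stratum total.
Stratum 1 (Women): n = 3983; a·d/n = 240·595/3983 = 35.8524; b·c/n = 3045·103/3983 = 78.7434
Stratum 2 (Men): n = 4433; a·d/n = 24·2896/4433 = 15.6788; b·c/n = 758·755/4433 = 129.0977
OR_MH = (35.8524 + 15.6788) / (78.7434 + 129.0977) = 51.5311 / 207.8411 = 0.24794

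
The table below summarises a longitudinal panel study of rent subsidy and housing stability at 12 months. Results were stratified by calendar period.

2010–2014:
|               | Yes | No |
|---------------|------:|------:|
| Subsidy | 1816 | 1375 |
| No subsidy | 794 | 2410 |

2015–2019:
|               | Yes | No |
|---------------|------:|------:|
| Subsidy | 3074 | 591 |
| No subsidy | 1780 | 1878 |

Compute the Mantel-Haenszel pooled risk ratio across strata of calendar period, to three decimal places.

1.900

RR_MH = Σ(aᵢ·n₀ᵢ/nᵢ) / Σ(cᵢ·n₁ᵢ/nᵢ), with n₁ᵢ = aᵢ+bᵢ (exposed), n₀ᵢ = cᵢ+dᵢ (unexposed), nᵢ = n₁ᵢ+n₀ᵢ.
Stratum 1 (2010–2014): n₁ = 3191, n₀ = 3204, n = 6395; a·n₀/n = 1816·3204/6395 = 909.8458; c·n₁/n = 794·3191/6395 = 396.1930
Stratum 2 (2015–2019): n₁ = 3665, n₀ = 3658, n = 7323; a·n₀/n = 3074·3658/7323 = 1535.5308; c·n₁/n = 1780·3665/7323 = 890.8507
RR_MH = (909.8458 + 1535.5308) / (396.1930 + 890.8507) = 2445.3766 / 1287.0437 = 1.90000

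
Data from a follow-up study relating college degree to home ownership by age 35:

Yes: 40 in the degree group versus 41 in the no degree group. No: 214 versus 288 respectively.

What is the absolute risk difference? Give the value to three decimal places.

0.033

From the description: a = 40, b = 214, c = 41, d = 288.
Risk in exposed = 40/254 = 0.157480; risk in unexposed = 41/329 = 0.124620.
Risk difference = 0.157480 − 0.124620 = 0.032860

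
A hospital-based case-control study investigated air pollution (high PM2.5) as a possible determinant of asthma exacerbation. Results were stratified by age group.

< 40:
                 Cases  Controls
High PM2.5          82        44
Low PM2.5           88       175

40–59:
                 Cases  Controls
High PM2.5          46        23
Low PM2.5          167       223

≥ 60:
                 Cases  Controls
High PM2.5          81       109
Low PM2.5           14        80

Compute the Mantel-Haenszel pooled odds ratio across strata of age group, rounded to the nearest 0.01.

3.46

OR_MH = Σ(aᵢdᵢ/nᵢ) / Σ(bᵢcᵢ/nᵢ), where nᵢ is the stratum total.
Stratum 1 (< 40): n = 389; a·d/n = 82·175/389 = 36.8895; b·c/n = 44·88/389 = 9.9537
Stratum 2 (40–59): n = 459; a·d/n = 46·223/459 = 22.3486; b·c/n = 23·167/459 = 8.3682
Stratum 3 (≥ 60): n = 284; a·d/n = 81·80/284 = 22.8169; b·c/n = 109·14/284 = 5.3732
OR_MH = (36.8895 + 22.3486 + 22.8169) / (9.9537 + 8.3682 + 5.3732) = 82.0549 / 23.6952 = 3.46294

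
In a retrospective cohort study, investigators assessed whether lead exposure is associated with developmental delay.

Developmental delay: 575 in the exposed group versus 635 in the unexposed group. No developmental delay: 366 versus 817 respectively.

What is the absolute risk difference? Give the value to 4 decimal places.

0.1737

From the description: a = 575, b = 366, c = 635, d = 817.
Risk in exposed = 575/941 = 0.611052; risk in unexposed = 635/1452 = 0.437328.
Risk difference = 0.611052 − 0.437328 = 0.173724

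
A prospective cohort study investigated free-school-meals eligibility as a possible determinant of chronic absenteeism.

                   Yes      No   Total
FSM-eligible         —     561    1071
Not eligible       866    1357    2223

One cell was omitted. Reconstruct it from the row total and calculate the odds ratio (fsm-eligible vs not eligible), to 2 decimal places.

1.42

The missing cell is in the exposed row: 1071 − 561 = 510.
So a = 510, b = 561, c = 866, d = 1357.
OR = (a·d)/(b·c) = (510 × 1357) / (561 × 866) = 692070 / 485826 = 1.42452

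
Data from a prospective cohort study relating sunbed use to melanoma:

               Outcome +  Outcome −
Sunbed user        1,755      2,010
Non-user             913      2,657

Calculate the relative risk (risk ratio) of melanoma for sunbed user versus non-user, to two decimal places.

1.82

Cells: a = 1755, b = 2010, c = 913, d = 2657.
Risk in exposed = 1755/3765 = 0.46614; risk in unexposed = 913/3570 = 0.25574.
RR = 0.46614 / 0.25574 = 1.82268
The risk among the exposed is 1.82 times that among the unexposed.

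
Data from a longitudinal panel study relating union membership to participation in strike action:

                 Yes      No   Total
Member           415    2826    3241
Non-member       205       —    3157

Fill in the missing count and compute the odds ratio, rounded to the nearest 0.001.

2.115

The missing cell is in the unexposed row: 3157 − 205 = 2952.
So a = 415, b = 2826, c = 205, d = 2952.
OR = (a·d)/(b·c) = (415 × 2952) / (2826 × 205) = 1225080 / 579330 = 2.11465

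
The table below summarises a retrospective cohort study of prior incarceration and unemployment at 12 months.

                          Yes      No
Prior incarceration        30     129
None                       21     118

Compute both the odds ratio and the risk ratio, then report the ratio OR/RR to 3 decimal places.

1.046

Cells: a = 30, b = 129, c = 21, d = 118.
OR = (30·118)/(129·21) = 3540/2709 = 1.30676
Risk in exposed = 30/159 = 0.18868; risk in unexposed = 21/139 = 0.15108; RR = 1.24888
OR/RR = 1.30676 / 1.24888 = 1.04634
The outcome is not rare, so the OR lies further from 1 than the RR.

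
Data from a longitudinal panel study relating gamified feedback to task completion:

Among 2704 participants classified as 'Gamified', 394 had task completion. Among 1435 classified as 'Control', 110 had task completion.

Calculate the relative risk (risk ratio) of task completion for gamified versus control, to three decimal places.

1.901

From the description: a = 394, b = 2310, c = 110, d = 1325.
Risk in exposed = 394/2704 = 0.14571; risk in unexposed = 110/1435 = 0.07666.
RR = 0.14571 / 0.07666 = 1.90085
The risk among the exposed is 1.90 times that among the unexposed.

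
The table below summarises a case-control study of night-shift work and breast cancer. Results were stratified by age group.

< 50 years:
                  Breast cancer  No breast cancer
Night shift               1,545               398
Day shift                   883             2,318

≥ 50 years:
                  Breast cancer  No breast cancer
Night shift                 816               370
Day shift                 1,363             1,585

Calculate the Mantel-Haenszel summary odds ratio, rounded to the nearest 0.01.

5.30

OR_MH = Σ(aᵢdᵢ/nᵢ) / Σ(bᵢcᵢ/nᵢ), where nᵢ is the stratum total.
Stratum 1 (< 50 years): n = 5144; a·d/n = 1545·2318/5144 = 696.2111; b·c/n = 398·883/5144 = 68.3192
Stratum 2 (≥ 50 years): n = 4134; a·d/n = 816·1585/4134 = 312.8592; b·c/n = 370·1363/4134 = 121.9908
OR_MH = (696.2111 + 312.8592) / (68.3192 + 121.9908) = 1009.0703 / 190.3100 = 5.30225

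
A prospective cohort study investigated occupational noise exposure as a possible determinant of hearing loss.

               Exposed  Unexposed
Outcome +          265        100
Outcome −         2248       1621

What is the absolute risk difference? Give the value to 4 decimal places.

Reading the table with exposure as columns: a = 265 (Exposed, case), b = 2248 (Exposed, non-case), c = 100 (Unexposed, case), d = 1621.
Risk in exposed = 265/2513 = 0.105452; risk in unexposed = 100/1721 = 0.058106.
Risk difference = 0.105452 − 0.058106 = 0.047346

0.0473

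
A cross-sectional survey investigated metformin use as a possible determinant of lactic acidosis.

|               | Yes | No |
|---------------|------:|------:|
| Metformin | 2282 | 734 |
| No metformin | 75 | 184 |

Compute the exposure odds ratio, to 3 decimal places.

7.627

Cells: a = 2282, b = 734, c = 75, d = 184.
OR = (a·d)/(b·c) = (2282 × 184) / (734 × 75) = 419888 / 55050 = 7.62739
The odds of lactic acidosis are about 7.63 times as high in the metformin group.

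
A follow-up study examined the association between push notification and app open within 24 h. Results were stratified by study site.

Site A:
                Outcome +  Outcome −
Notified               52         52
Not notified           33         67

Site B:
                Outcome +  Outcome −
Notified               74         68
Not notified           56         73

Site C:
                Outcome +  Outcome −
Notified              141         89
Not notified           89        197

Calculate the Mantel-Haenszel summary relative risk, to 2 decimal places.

1.62

RR_MH = Σ(aᵢ·n₀ᵢ/nᵢ) / Σ(cᵢ·n₁ᵢ/nᵢ), with n₁ᵢ = aᵢ+bᵢ (exposed), n₀ᵢ = cᵢ+dᵢ (unexposed), nᵢ = n₁ᵢ+n₀ᵢ.
Stratum 1 (Site A): n₁ = 104, n₀ = 100, n = 204; a·n₀/n = 52·100/204 = 25.4902; c·n₁/n = 33·104/204 = 16.8235
Stratum 2 (Site B): n₁ = 142, n₀ = 129, n = 271; a·n₀/n = 74·129/271 = 35.2251; c·n₁/n = 56·142/271 = 29.3432
Stratum 3 (Site C): n₁ = 230, n₀ = 286, n = 516; a·n₀/n = 141·286/516 = 78.1512; c·n₁/n = 89·230/516 = 39.6705
RR_MH = (25.4902 + 35.2251 + 78.1512) / (16.8235 + 29.3432 + 39.6705) = 138.8665 / 85.8372 = 1.61779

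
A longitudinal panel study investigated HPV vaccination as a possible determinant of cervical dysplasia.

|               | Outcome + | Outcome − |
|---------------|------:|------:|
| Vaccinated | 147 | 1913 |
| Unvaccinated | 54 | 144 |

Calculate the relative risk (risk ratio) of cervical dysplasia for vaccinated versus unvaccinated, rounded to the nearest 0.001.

0.262

Cells: a = 147, b = 1913, c = 54, d = 144.
Risk in exposed = 147/2060 = 0.07136; risk in unexposed = 54/198 = 0.27273.
RR = 0.07136 / 0.27273 = 0.26165
The risk is 74% lower among the exposed than among the unexposed.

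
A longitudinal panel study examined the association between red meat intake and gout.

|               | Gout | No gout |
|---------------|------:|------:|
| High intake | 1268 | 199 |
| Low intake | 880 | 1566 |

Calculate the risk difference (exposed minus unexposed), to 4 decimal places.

0.5046

Cells: a = 1268, b = 199, c = 880, d = 1566.
Risk in exposed = 1268/1467 = 0.864349; risk in unexposed = 880/2446 = 0.359771.
Risk difference = 0.864349 − 0.359771 = 0.504578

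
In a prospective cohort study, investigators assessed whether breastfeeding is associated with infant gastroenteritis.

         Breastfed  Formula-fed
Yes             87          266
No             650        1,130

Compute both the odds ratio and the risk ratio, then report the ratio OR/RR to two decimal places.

0.92

Reading the table with exposure as columns: a = 87 (Breastfed, case), b = 650 (Breastfed, non-case), c = 266 (Formula-fed, case), d = 1130.
OR = (87·1130)/(650·266) = 98310/172900 = 0.56859
Risk in exposed = 87/737 = 0.11805; risk in unexposed = 266/1396 = 0.19054; RR = 0.61952
OR/RR = 0.56859 / 0.61952 = 0.91780
The outcome is not rare, so the OR lies further from 1 than the RR.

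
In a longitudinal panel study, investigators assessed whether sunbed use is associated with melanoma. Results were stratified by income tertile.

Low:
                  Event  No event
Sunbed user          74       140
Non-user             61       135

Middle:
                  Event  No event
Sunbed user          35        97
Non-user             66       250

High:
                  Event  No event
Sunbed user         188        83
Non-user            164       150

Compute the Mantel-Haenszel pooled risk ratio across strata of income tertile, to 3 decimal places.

1.265

RR_MH = Σ(aᵢ·n₀ᵢ/nᵢ) / Σ(cᵢ·n₁ᵢ/nᵢ), with n₁ᵢ = aᵢ+bᵢ (exposed), n₀ᵢ = cᵢ+dᵢ (unexposed), nᵢ = n₁ᵢ+n₀ᵢ.
Stratum 1 (Low): n₁ = 214, n₀ = 196, n = 410; a·n₀/n = 74·196/410 = 35.3756; c·n₁/n = 61·214/410 = 31.8390
Stratum 2 (Middle): n₁ = 132, n₀ = 316, n = 448; a·n₀/n = 35·316/448 = 24.6875; c·n₁/n = 66·132/448 = 19.4464
Stratum 3 (High): n₁ = 271, n₀ = 314, n = 585; a·n₀/n = 188·314/585 = 100.9094; c·n₁/n = 164·271/585 = 75.9726
RR_MH = (35.3756 + 24.6875 + 100.9094) / (31.8390 + 19.4464 + 75.9726) = 160.9725 / 127.2581 = 1.26493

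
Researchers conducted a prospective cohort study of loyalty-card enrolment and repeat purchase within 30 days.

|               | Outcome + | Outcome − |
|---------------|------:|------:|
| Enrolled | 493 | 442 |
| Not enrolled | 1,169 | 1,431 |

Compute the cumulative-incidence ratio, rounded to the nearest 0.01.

1.17

Cells: a = 493, b = 442, c = 1169, d = 1431.
Risk in exposed = 493/935 = 0.52727; risk in unexposed = 1169/2600 = 0.44962.
RR = 0.52727 / 0.44962 = 1.17272
The risk among the exposed is 1.17 times that among the unexposed.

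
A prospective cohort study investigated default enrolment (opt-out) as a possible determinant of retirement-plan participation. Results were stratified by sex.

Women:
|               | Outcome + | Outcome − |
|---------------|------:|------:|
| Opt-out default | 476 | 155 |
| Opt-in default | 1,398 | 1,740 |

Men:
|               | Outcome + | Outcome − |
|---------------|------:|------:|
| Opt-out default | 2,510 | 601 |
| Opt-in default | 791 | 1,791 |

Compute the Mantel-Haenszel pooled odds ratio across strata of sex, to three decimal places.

OR_MH = Σ(aᵢdᵢ/nᵢ) / Σ(bᵢcᵢ/nᵢ), where nᵢ is the stratum total.
Stratum 1 (Women): n = 3769; a·d/n = 476·1740/3769 = 219.7506; b·c/n = 155·1398/3769 = 57.4927
Stratum 2 (Men): n = 5693; a·d/n = 2510·1791/5693 = 789.6382; b·c/n = 601·791/5693 = 83.5045
OR_MH = (219.7506 + 789.6382) / (57.4927 + 83.5045) = 1009.3887 / 140.9972 = 7.15893

7.159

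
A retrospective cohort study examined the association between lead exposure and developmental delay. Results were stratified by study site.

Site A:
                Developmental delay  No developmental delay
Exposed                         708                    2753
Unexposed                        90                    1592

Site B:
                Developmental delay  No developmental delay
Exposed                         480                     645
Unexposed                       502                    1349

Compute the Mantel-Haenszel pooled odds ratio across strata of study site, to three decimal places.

OR_MH = Σ(aᵢdᵢ/nᵢ) / Σ(bᵢcᵢ/nᵢ), where nᵢ is the stratum total.
Stratum 1 (Site A): n = 5143; a·d/n = 708·1592/5143 = 219.1592; b·c/n = 2753·90/5143 = 48.1762
Stratum 2 (Site B): n = 2976; a·d/n = 480·1349/2976 = 217.5806; b·c/n = 645·502/2976 = 108.8004
OR_MH = (219.1592 + 217.5806) / (48.1762 + 108.8004) = 436.7399 / 156.9766 = 2.78220

2.782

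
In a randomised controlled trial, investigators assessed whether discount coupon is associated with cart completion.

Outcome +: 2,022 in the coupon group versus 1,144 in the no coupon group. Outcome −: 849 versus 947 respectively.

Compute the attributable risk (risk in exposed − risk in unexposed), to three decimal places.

0.157

From the description: a = 2022, b = 849, c = 1144, d = 947.
Risk in exposed = 2022/2871 = 0.704284; risk in unexposed = 1144/2091 = 0.547107.
Risk difference = 0.704284 − 0.547107 = 0.157178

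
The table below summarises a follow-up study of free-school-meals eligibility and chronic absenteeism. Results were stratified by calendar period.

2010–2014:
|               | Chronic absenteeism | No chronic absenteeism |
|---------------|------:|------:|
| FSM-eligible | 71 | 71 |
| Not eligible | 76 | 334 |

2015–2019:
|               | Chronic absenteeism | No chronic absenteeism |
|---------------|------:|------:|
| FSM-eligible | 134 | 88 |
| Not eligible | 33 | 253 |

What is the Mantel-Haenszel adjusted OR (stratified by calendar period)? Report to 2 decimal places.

7.08

OR_MH = Σ(aᵢdᵢ/nᵢ) / Σ(bᵢcᵢ/nᵢ), where nᵢ is the stratum total.
Stratum 1 (2010–2014): n = 552; a·d/n = 71·334/552 = 42.9601; b·c/n = 71·76/552 = 9.7754
Stratum 2 (2015–2019): n = 508; a·d/n = 134·253/508 = 66.7362; b·c/n = 88·33/508 = 5.7165
OR_MH = (42.9601 + 66.7362) / (9.7754 + 5.7165) = 109.6964 / 15.4919 = 7.08089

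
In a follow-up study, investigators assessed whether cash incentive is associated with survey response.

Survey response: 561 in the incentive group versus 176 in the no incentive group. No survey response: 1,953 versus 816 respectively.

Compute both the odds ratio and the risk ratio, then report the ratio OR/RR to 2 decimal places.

1.06

From the description: a = 561, b = 1953, c = 176, d = 816.
OR = (561·816)/(1953·176) = 457776/343728 = 1.33180
Risk in exposed = 561/2514 = 0.22315; risk in unexposed = 176/992 = 0.17742; RR = 1.25776
OR/RR = 1.33180 / 1.25776 = 1.05887
The outcome is not rare, so the OR lies further from 1 than the RR.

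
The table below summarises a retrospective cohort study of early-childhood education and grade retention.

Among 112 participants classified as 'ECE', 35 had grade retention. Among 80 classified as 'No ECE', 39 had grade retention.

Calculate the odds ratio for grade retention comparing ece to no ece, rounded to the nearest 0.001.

0.478

From the description: a = 35, b = 77, c = 39, d = 41.
OR = (a·d)/(b·c) = (35 × 41) / (77 × 39) = 1435 / 3003 = 0.47786
Exposure is associated with lower odds of grade retention (OR = 0.48 < 1).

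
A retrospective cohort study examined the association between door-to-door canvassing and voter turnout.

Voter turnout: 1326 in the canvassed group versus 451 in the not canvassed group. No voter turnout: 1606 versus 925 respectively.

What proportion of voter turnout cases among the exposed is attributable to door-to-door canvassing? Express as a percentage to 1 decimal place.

27.5

From the description: a = 1326, b = 1606, c = 451, d = 925.
Risk in exposed = 1326/2932 = 0.45225; risk in unexposed = 451/1376 = 0.32776.
RR = 0.45225/0.32776 = 1.37982
AR% = (RR − 1)/RR × 100 = (1.37982 − 1)/1.37982 × 100 = 27.5266%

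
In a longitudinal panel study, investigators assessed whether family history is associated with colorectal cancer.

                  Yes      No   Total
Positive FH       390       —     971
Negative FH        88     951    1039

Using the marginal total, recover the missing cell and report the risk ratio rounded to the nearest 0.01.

The missing cell is in the exposed row: 971 − 390 = 581.
So a = 390, b = 581, c = 88, d = 951.
RR = [a/(a+b)] / [c/(c+d)] = (390/971) / (88/1039) = 0.40165/0.08470 = 4.74218

4.74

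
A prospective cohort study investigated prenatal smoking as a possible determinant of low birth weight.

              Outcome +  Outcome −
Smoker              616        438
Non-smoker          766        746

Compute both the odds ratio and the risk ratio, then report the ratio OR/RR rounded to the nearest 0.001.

Cells: a = 616, b = 438, c = 766, d = 746.
OR = (616·746)/(438·766) = 459536/335508 = 1.36967
Risk in exposed = 616/1054 = 0.58444; risk in unexposed = 766/1512 = 0.50661; RR = 1.15362
OR/RR = 1.36967 / 1.15362 = 1.18728
The outcome is not rare, so the OR lies further from 1 than the RR.

1.187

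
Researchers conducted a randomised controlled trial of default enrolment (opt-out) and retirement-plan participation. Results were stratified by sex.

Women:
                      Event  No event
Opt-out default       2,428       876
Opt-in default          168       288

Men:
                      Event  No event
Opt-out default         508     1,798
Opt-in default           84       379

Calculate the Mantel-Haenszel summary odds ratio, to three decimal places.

OR_MH = Σ(aᵢdᵢ/nᵢ) / Σ(bᵢcᵢ/nᵢ), where nᵢ is the stratum total.
Stratum 1 (Women): n = 3760; a·d/n = 2428·288/3760 = 185.9745; b·c/n = 876·168/3760 = 39.1404
Stratum 2 (Men): n = 2769; a·d/n = 508·379/2769 = 69.5312; b·c/n = 1798·84/2769 = 54.5439
OR_MH = (185.9745 + 69.5312) / (39.1404 + 54.5439) = 255.5057 / 93.6843 = 2.72731

2.727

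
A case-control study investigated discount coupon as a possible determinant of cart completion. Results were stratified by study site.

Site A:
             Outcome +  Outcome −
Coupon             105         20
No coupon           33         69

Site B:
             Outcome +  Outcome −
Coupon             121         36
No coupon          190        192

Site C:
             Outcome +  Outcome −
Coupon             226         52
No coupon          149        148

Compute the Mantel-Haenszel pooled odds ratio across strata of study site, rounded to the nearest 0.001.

4.581

OR_MH = Σ(aᵢdᵢ/nᵢ) / Σ(bᵢcᵢ/nᵢ), where nᵢ is the stratum total.
Stratum 1 (Site A): n = 227; a·d/n = 105·69/227 = 31.9163; b·c/n = 20·33/227 = 2.9075
Stratum 2 (Site B): n = 539; a·d/n = 121·192/539 = 43.1020; b·c/n = 36·190/539 = 12.6902
Stratum 3 (Site C): n = 575; a·d/n = 226·148/575 = 58.1704; b·c/n = 52·149/575 = 13.4748
OR_MH = (31.9163 + 43.1020 + 58.1704) / (2.9075 + 12.6902 + 13.4748) = 133.1888 / 29.0724 = 4.58127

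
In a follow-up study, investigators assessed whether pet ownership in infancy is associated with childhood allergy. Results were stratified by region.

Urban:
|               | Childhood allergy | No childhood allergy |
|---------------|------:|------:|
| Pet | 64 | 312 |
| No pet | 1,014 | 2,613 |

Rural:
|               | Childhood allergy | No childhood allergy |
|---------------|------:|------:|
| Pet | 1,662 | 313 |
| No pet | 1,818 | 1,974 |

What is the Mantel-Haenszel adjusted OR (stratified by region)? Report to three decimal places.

3.436

OR_MH = Σ(aᵢdᵢ/nᵢ) / Σ(bᵢcᵢ/nᵢ), where nᵢ is the stratum total.
Stratum 1 (Urban): n = 4003; a·d/n = 64·2613/4003 = 41.7767; b·c/n = 312·1014/4003 = 79.0327
Stratum 2 (Rural): n = 5767; a·d/n = 1662·1974/5767 = 568.8899; b·c/n = 313·1818/5767 = 98.6707
OR_MH = (41.7767 + 568.8899) / (79.0327 + 98.6707) = 610.6666 / 177.7034 = 3.43644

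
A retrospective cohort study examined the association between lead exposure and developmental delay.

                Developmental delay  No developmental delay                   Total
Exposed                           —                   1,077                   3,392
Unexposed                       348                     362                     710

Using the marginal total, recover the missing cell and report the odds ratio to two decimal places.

2.24

The missing cell is in the exposed row: 3392 − 1077 = 2315.
So a = 2315, b = 1077, c = 348, d = 362.
OR = (a·d)/(b·c) = (2315 × 362) / (1077 × 348) = 838030 / 374796 = 2.23596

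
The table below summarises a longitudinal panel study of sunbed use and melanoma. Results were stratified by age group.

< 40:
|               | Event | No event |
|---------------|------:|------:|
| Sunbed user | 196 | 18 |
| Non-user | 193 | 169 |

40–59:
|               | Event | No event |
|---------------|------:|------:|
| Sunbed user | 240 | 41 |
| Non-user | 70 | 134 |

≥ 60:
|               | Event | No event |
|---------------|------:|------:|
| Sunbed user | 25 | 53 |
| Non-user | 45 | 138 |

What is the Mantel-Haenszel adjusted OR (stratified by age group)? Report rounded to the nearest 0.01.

OR_MH = Σ(aᵢdᵢ/nᵢ) / Σ(bᵢcᵢ/nᵢ), where nᵢ is the stratum total.
Stratum 1 (< 40): n = 576; a·d/n = 196·169/576 = 57.5069; b·c/n = 18·193/576 = 6.0312
Stratum 2 (40–59): n = 485; a·d/n = 240·134/485 = 66.3093; b·c/n = 41·70/485 = 5.9175
Stratum 3 (≥ 60): n = 261; a·d/n = 25·138/261 = 13.2184; b·c/n = 53·45/261 = 9.1379
OR_MH = (57.5069 + 66.3093 + 13.2184) / (6.0312 + 5.9175 + 9.1379) = 137.0346 / 21.0867 = 6.49863

6.50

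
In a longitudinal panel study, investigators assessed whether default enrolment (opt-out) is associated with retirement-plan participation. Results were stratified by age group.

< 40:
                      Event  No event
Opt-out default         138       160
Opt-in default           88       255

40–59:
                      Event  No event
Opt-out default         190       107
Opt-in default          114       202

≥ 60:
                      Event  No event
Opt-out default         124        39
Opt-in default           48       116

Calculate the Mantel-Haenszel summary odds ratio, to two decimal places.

3.39

OR_MH = Σ(aᵢdᵢ/nᵢ) / Σ(bᵢcᵢ/nᵢ), where nᵢ is the stratum total.
Stratum 1 (< 40): n = 641; a·d/n = 138·255/641 = 54.8986; b·c/n = 160·88/641 = 21.9657
Stratum 2 (40–59): n = 613; a·d/n = 190·202/613 = 62.6101; b·c/n = 107·114/613 = 19.8989
Stratum 3 (≥ 60): n = 327; a·d/n = 124·116/327 = 43.9878; b·c/n = 39·48/327 = 5.7248
OR_MH = (54.8986 + 62.6101 + 43.9878) / (21.9657 + 19.8989 + 5.7248) = 161.4965 / 47.5893 = 3.39355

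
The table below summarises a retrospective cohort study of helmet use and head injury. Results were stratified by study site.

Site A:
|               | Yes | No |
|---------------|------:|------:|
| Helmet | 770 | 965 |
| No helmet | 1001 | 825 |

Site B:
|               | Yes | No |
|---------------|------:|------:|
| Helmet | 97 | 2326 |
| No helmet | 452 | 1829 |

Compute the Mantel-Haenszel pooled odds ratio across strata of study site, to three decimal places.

0.437

OR_MH = Σ(aᵢdᵢ/nᵢ) / Σ(bᵢcᵢ/nᵢ), where nᵢ is the stratum total.
Stratum 1 (Site A): n = 3561; a·d/n = 770·825/3561 = 178.3909; b·c/n = 965·1001/3561 = 271.2623
Stratum 2 (Site B): n = 4704; a·d/n = 97·1829/4704 = 37.7153; b·c/n = 2326·452/4704 = 223.5017
OR_MH = (178.3909 + 37.7153) / (271.2623 + 223.5017) = 216.1063 / 494.7640 = 0.43679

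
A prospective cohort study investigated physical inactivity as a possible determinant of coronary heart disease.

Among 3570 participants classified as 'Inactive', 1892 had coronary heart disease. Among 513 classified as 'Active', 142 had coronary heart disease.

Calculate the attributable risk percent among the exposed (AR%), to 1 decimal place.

From the description: a = 1892, b = 1678, c = 142, d = 371.
Risk in exposed = 1892/3570 = 0.52997; risk in unexposed = 142/513 = 0.27680.
RR = 0.52997/0.27680 = 1.91462
AR% = (RR − 1)/RR × 100 = (1.91462 − 1)/1.91462 × 100 = 47.7702%

47.8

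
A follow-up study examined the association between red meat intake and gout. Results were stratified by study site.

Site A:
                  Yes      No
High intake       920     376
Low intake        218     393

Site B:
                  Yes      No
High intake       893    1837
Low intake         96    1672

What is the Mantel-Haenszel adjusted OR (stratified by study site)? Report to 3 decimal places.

OR_MH = Σ(aᵢdᵢ/nᵢ) / Σ(bᵢcᵢ/nᵢ), where nᵢ is the stratum total.
Stratum 1 (Site A): n = 1907; a·d/n = 920·393/1907 = 189.5962; b·c/n = 376·218/1907 = 42.9827
Stratum 2 (Site B): n = 4498; a·d/n = 893·1672/4498 = 331.9466; b·c/n = 1837·96/4498 = 39.2068
OR_MH = (189.5962 + 331.9466) / (42.9827 + 39.2068) = 521.5429 / 82.1895 = 6.34562

6.346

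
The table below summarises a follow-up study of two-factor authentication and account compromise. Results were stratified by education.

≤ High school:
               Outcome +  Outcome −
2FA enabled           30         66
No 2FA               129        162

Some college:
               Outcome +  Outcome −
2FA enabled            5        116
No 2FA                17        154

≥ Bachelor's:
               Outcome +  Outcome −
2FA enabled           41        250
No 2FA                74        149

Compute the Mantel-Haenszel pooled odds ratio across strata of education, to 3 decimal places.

0.418

OR_MH = Σ(aᵢdᵢ/nᵢ) / Σ(bᵢcᵢ/nᵢ), where nᵢ is the stratum total.
Stratum 1 (≤ High school): n = 387; a·d/n = 30·162/387 = 12.5581; b·c/n = 66·129/387 = 22.0000
Stratum 2 (Some college): n = 292; a·d/n = 5·154/292 = 2.6370; b·c/n = 116·17/292 = 6.7534
Stratum 3 (≥ Bachelor's): n = 514; a·d/n = 41·149/514 = 11.8852; b·c/n = 250·74/514 = 35.9922
OR_MH = (12.5581 + 2.6370 + 11.8852) / (22.0000 + 6.7534 + 35.9922) = 27.0803 / 64.7456 = 0.41826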